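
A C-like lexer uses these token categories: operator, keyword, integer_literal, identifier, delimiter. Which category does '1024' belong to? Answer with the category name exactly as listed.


Token: '1024'
Checking categories:
  identifier: no
  integer_literal: YES
  operator: no
  keyword: no
  delimiter: no
Category: integer_literal

integer_literal


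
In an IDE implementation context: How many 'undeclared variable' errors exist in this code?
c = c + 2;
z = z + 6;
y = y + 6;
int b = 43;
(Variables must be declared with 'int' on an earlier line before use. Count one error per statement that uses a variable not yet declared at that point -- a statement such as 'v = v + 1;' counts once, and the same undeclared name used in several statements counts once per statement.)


Scanning code line by line:
  Line 1: use 'c' -> ERROR (undeclared)
  Line 2: use 'z' -> ERROR (undeclared)
  Line 3: use 'y' -> ERROR (undeclared)
  Line 4: declare 'b' -> declared = ['b']
Total undeclared variable errors: 3

3


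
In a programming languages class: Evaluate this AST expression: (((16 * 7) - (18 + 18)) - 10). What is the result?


Expression: (((16 * 7) - (18 + 18)) - 10)
Evaluating step by step:
  16 * 7 = 112
  18 + 18 = 36
  112 - 36 = 76
  76 - 10 = 66
Result: 66

66


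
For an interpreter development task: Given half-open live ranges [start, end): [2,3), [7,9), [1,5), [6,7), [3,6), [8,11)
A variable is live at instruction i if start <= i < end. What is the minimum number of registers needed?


Live ranges:
  Var0: [2, 3)
  Var1: [7, 9)
  Var2: [1, 5)
  Var3: [6, 7)
  Var4: [3, 6)
  Var5: [8, 11)
Sweep-line events (position, delta, active):
  pos=1 start -> active=1
  pos=2 start -> active=2
  pos=3 end -> active=1
  pos=3 start -> active=2
  pos=5 end -> active=1
  pos=6 end -> active=0
  pos=6 start -> active=1
  pos=7 end -> active=0
  pos=7 start -> active=1
  pos=8 start -> active=2
  pos=9 end -> active=1
  pos=11 end -> active=0
Maximum simultaneous active: 2
Minimum registers needed: 2

2


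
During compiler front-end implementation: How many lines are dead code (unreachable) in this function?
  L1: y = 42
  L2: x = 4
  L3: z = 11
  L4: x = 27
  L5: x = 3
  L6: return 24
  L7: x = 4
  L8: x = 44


Analyzing control flow:
  L1: reachable (before return)
  L2: reachable (before return)
  L3: reachable (before return)
  L4: reachable (before return)
  L5: reachable (before return)
  L6: reachable (return statement)
  L7: DEAD (after return at L6)
  L8: DEAD (after return at L6)
Return at L6, total lines = 8
Dead lines: L7 through L8
Count: 2

2


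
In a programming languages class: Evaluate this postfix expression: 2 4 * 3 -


Processing tokens left to right:
Push 2, Push 4
Pop 2 and 4, compute 2 * 4 = 8, push 8
Push 3
Pop 8 and 3, compute 8 - 3 = 5, push 5
Stack result: 5

5


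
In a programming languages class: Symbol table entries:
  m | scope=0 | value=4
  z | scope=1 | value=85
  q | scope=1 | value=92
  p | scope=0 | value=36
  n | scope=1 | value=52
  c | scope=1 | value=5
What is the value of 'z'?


Searching symbol table for 'z':
  m | scope=0 | value=4
  z | scope=1 | value=85 <- MATCH
  q | scope=1 | value=92
  p | scope=0 | value=36
  n | scope=1 | value=52
  c | scope=1 | value=5
Found 'z' at scope 1 with value 85

85


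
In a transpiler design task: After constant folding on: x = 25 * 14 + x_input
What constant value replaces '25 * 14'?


Identifying constant sub-expression:
  Original: x = 25 * 14 + x_input
  25 and 14 are both compile-time constants
  Evaluating: 25 * 14 = 350
  After folding: x = 350 + x_input

350


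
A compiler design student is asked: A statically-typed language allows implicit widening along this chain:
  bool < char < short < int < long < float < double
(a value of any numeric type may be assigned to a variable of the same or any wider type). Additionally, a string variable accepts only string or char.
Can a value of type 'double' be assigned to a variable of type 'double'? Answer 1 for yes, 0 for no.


Target variable type: double
Source value type: double
Numeric ranks: double=6, double=6
Widening allowed iff rank(source) <= rank(target): 6 <= 6? Yes
Result: 1

1


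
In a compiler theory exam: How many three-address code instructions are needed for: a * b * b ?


Expression: a * b * b
Generating three-address code (respecting * over +/- precedence):
  Instruction 1: t1 = a * b
  Instruction 2: t2 = t1 * b
Total instructions: 2

2


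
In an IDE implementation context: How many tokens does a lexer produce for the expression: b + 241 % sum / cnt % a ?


Scanning 'b + 241 % sum / cnt % a'
Token 1: 'b' -> identifier
Token 2: '+' -> operator
Token 3: '241' -> integer_literal
Token 4: '%' -> operator
Token 5: 'sum' -> identifier
Token 6: '/' -> operator
Token 7: 'cnt' -> identifier
Token 8: '%' -> operator
Token 9: 'a' -> identifier
Total tokens: 9

9


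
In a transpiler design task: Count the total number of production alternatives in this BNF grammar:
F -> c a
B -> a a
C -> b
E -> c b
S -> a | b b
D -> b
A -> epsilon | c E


Counting alternatives per rule:
  F: 1 alternative(s)
  B: 1 alternative(s)
  C: 1 alternative(s)
  E: 1 alternative(s)
  S: 2 alternative(s)
  D: 1 alternative(s)
  A: 2 alternative(s)
Sum: 1 + 1 + 1 + 1 + 2 + 1 + 2 = 9

9


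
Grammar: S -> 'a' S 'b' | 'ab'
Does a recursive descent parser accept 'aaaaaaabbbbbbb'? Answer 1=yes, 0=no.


Grammar accepts strings of the form a^n b^n (n >= 1)
Word: 'aaaaaaabbbbbbb'
Counting: 7 a's and 7 b's
Check: 7 == 7? Yes
Derivation (S -> aSb applied 6 time(s), then S -> ab): S => aSb => aaSbb => aaaSbbb => aaaaSbbbb => aaaaaSbbbbb => aaaaaaSbbbbbb => aaaaaaabbbbbbb
Accepted

1


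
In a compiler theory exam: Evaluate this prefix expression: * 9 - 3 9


Parsing prefix expression: * 9 - 3 9
Step 1: Innermost operation '- 3 9'
  3 - 9 = -6
Step 2: Outer operation '* 9 [-6]'
  9 * -6 = -54

-54


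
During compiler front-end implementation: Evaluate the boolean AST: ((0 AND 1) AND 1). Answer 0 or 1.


Step 1: Evaluate inner node
  0 AND 1 = 0
Step 2: Evaluate root node
  0 AND 1 = 0

0


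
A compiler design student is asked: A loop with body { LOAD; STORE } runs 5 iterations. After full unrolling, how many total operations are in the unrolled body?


Loop body operations: LOAD, STORE (2 ops per iteration)
Unrolling 5 iterations:
  Iteration 1: LOAD, STORE (2 ops)
  Iteration 2: LOAD, STORE (2 ops)
  Iteration 3: LOAD, STORE (2 ops)
  Iteration 4: LOAD, STORE (2 ops)
  Iteration 5: LOAD, STORE (2 ops)
Total: 5 iterations * 2 ops/iter = 10 operations

10


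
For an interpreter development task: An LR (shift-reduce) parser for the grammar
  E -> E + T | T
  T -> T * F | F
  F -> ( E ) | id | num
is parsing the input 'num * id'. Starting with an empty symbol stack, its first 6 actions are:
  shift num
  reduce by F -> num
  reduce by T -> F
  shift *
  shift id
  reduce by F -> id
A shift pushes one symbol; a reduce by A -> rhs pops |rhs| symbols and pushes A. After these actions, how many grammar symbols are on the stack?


Tracking the symbol stack through each action:
  Action 1: shift 'num' : push -> stack = [num] (size 1)
  Action 2: reduce by F -> num : pop 1, push F -> stack = [F] (size 1)
  Action 3: reduce by T -> F : pop 1, push T -> stack = [T] (size 1)
  Action 4: shift '*' : push -> stack = [T, *] (size 2)
  Action 5: shift 'id' : push -> stack = [T, *, id] (size 3)
  Action 6: reduce by F -> id : pop 1, push F -> stack = [T, *, F] (size 3)
Final stack size: 3

3


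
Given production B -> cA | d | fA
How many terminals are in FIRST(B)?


Production: B -> cA | d | fA
Examining each alternative for leading terminals:
  B -> cA : first terminal = 'c'
  B -> d : first terminal = 'd'
  B -> fA : first terminal = 'f'
FIRST(B) = {c, d, f}
Count: 3

3


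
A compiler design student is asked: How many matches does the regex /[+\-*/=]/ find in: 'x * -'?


Pattern: /[+\-*/=]/ (operators)
Input: 'x * -'
Scanning for matches:
  Match 1: '*'
  Match 2: '-'
Total matches: 2

2


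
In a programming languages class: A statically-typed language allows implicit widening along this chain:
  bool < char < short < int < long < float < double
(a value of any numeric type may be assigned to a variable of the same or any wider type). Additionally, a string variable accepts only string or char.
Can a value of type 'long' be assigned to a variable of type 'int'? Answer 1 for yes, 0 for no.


Target variable type: int
Source value type: long
Numeric ranks: long=4, int=3
Widening allowed iff rank(source) <= rank(target): 4 <= 3? No
Result: 0

0


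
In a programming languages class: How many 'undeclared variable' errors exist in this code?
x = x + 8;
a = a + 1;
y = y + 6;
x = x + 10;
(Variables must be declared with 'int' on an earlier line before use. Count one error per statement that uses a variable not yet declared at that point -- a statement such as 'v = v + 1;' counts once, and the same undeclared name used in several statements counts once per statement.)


Scanning code line by line:
  Line 1: use 'x' -> ERROR (undeclared)
  Line 2: use 'a' -> ERROR (undeclared)
  Line 3: use 'y' -> ERROR (undeclared)
  Line 4: use 'x' -> ERROR (undeclared)
Total undeclared variable errors: 4

4


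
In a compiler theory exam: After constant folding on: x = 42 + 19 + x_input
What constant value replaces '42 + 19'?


Identifying constant sub-expression:
  Original: x = 42 + 19 + x_input
  42 and 19 are both compile-time constants
  Evaluating: 42 + 19 = 61
  After folding: x = 61 + x_input

61


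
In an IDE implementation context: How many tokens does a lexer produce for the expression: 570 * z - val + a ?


Scanning '570 * z - val + a'
Token 1: '570' -> integer_literal
Token 2: '*' -> operator
Token 3: 'z' -> identifier
Token 4: '-' -> operator
Token 5: 'val' -> identifier
Token 6: '+' -> operator
Token 7: 'a' -> identifier
Total tokens: 7

7


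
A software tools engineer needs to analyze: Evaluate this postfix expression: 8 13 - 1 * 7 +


Processing tokens left to right:
Push 8, Push 13
Pop 8 and 13, compute 8 - 13 = -5, push -5
Push 1
Pop -5 and 1, compute -5 * 1 = -5, push -5
Push 7
Pop -5 and 7, compute -5 + 7 = 2, push 2
Stack result: 2

2


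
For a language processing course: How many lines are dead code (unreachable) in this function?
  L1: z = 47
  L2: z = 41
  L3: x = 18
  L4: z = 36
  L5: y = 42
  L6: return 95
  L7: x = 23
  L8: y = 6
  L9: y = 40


Analyzing control flow:
  L1: reachable (before return)
  L2: reachable (before return)
  L3: reachable (before return)
  L4: reachable (before return)
  L5: reachable (before return)
  L6: reachable (return statement)
  L7: DEAD (after return at L6)
  L8: DEAD (after return at L6)
  L9: DEAD (after return at L6)
Return at L6, total lines = 9
Dead lines: L7 through L9
Count: 3

3


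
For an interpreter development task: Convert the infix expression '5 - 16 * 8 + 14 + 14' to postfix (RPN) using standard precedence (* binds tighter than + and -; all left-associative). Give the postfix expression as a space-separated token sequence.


Applying the shunting-yard algorithm:
  Operand 5 -> output
  Push '-' onto operator stack -> op-stack: [-]
  Operand 16 -> output
  Push '*' onto operator stack -> op-stack: [-, *]
  Operand 8 -> output
  See '+' (prec 1); top '*' (prec 2) >= it -> pop '*' to output
  See '+' (prec 1); top '-' (prec 1) >= it -> pop '-' to output
  Push '+' onto operator stack -> op-stack: [+]
  Operand 14 -> output
  See '+' (prec 1); top '+' (prec 1) >= it -> pop '+' to output
  Push '+' onto operator stack -> op-stack: [+]
  Operand 14 -> output
  End of input: pop '+' to output
Postfix result: 5 16 8 * - 14 + 14 +

5 16 8 * - 14 + 14 +


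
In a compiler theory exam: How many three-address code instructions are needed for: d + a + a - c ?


Expression: d + a + a - c
Generating three-address code (respecting * over +/- precedence):
  Instruction 1: t1 = d + a
  Instruction 2: t2 = t1 + a
  Instruction 3: t3 = t2 - c
Total instructions: 3

3


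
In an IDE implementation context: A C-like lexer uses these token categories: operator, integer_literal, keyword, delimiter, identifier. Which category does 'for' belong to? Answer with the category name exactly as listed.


Token: 'for'
Checking categories:
  identifier: no
  integer_literal: no
  operator: no
  keyword: YES
  delimiter: no
Category: keyword

keyword


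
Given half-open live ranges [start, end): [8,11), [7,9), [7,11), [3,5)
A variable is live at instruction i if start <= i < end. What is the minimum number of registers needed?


Live ranges:
  Var0: [8, 11)
  Var1: [7, 9)
  Var2: [7, 11)
  Var3: [3, 5)
Sweep-line events (position, delta, active):
  pos=3 start -> active=1
  pos=5 end -> active=0
  pos=7 start -> active=1
  pos=7 start -> active=2
  pos=8 start -> active=3
  pos=9 end -> active=2
  pos=11 end -> active=1
  pos=11 end -> active=0
Maximum simultaneous active: 3
Minimum registers needed: 3

3


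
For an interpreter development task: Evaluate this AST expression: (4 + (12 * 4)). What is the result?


Expression: (4 + (12 * 4))
Evaluating step by step:
  12 * 4 = 48
  4 + 48 = 52
Result: 52

52


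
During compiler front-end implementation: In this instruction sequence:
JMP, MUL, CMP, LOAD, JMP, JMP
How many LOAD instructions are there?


Scanning instruction sequence for LOAD:
  Position 1: JMP
  Position 2: MUL
  Position 3: CMP
  Position 4: LOAD <- MATCH
  Position 5: JMP
  Position 6: JMP
Matches at positions: [4]
Total LOAD count: 1

1


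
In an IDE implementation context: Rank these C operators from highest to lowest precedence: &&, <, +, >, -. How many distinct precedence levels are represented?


Looking up precedence for each operator:
  && -> precedence 2
  < -> precedence 4
  + -> precedence 5
  > -> precedence 4
  - -> precedence 5
Sorted highest to lowest: +, -, <, >, &&
Distinct precedence values: [5, 4, 2]
Number of distinct levels: 3

3


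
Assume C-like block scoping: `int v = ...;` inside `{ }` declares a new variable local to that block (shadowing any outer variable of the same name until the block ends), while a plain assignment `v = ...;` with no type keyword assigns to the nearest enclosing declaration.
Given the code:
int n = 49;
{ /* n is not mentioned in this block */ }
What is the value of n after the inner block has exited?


Analyzing scoping rules:
Outer scope: declares n = 49
Inner block: n is neither redeclared nor assigned -> unchanged
After the block -> 49
Result: 49

49


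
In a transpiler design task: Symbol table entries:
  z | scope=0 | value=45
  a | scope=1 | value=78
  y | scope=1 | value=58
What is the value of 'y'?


Searching symbol table for 'y':
  z | scope=0 | value=45
  a | scope=1 | value=78
  y | scope=1 | value=58 <- MATCH
Found 'y' at scope 1 with value 58

58


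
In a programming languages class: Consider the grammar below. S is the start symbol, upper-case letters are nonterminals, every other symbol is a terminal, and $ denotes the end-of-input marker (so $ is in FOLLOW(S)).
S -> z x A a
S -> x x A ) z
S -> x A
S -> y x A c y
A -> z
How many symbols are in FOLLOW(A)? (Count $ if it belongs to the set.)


S is the start symbol and does not occur in any rule body, so FOLLOW(S) = {$}.
Examining every occurrence of A in a rule body:
  S -> z x A a : A is followed by terminal 'a' -> add 'a'
  S -> x x A ) z : A is followed by terminal ')' -> add ')'
  S -> x A : A is at the right end -> add FOLLOW(S) = {$}
  S -> y x A c y : A is followed by terminal 'c' -> add 'c'
  A -> z : A does not occur in the body -> contributes nothing
FOLLOW(A) = {), a, c, $}
Count: 4

4


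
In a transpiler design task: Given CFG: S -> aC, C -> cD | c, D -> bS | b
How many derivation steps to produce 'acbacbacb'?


Grammar: S -> aC, C -> cD | c, D -> bS | b
Deriving 'acbacbacb':
Step 1: S -> aC => aC
Step 2: C -> cD => acD
Step 3: D -> bS => acbS
Step 4: S -> aC => acbaC
Step 5: C -> cD => acbacD
Step 6: D -> bS => acbacbS
Step 7: S -> aC => acbacbaC
Step 8: C -> cD => acbacbacD
Step 9: D -> b => acbacbacb
Total derivation steps: 9

9


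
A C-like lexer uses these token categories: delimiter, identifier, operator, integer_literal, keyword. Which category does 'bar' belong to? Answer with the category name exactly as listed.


Token: 'bar'
Checking categories:
  identifier: YES
  integer_literal: no
  operator: no
  keyword: no
  delimiter: no
Category: identifier

identifier


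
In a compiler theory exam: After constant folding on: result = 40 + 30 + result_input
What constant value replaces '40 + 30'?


Identifying constant sub-expression:
  Original: result = 40 + 30 + result_input
  40 and 30 are both compile-time constants
  Evaluating: 40 + 30 = 70
  After folding: result = 70 + result_input

70


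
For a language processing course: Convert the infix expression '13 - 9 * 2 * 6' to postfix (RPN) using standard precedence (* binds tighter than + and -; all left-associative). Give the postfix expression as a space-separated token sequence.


Applying the shunting-yard algorithm:
  Operand 13 -> output
  Push '-' onto operator stack -> op-stack: [-]
  Operand 9 -> output
  Push '*' onto operator stack -> op-stack: [-, *]
  Operand 2 -> output
  See '*' (prec 2); top '*' (prec 2) >= it -> pop '*' to output
  Push '*' onto operator stack -> op-stack: [-, *]
  Operand 6 -> output
  End of input: pop '*' to output
  End of input: pop '-' to output
Postfix result: 13 9 2 * 6 * -

13 9 2 * 6 * -


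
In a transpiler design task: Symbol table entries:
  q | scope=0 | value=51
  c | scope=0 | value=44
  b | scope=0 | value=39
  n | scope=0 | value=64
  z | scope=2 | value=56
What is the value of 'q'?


Searching symbol table for 'q':
  q | scope=0 | value=51 <- MATCH
  c | scope=0 | value=44
  b | scope=0 | value=39
  n | scope=0 | value=64
  z | scope=2 | value=56
Found 'q' at scope 0 with value 51

51


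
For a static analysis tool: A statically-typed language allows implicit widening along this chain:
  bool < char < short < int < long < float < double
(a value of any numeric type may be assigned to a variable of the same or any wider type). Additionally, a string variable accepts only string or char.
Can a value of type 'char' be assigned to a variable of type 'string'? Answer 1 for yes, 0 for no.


Target variable type: string
Source value type: char
Rule: string accepts only {string, char}
  source 'char' in {string, char}? Yes
Result: 1

1


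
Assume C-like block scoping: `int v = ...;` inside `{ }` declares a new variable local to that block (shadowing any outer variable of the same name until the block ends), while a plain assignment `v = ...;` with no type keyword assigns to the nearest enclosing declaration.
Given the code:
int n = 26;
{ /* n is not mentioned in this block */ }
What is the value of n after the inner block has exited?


Analyzing scoping rules:
Outer scope: declares n = 26
Inner block: n is neither redeclared nor assigned -> unchanged
After the block -> 26
Result: 26

26


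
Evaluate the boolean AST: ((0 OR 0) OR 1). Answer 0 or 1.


Step 1: Evaluate inner node
  0 OR 0 = 0
Step 2: Evaluate root node
  0 OR 1 = 1

1


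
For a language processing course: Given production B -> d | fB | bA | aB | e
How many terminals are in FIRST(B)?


Production: B -> d | fB | bA | aB | e
Examining each alternative for leading terminals:
  B -> d : first terminal = 'd'
  B -> fB : first terminal = 'f'
  B -> bA : first terminal = 'b'
  B -> aB : first terminal = 'a'
  B -> e : first terminal = 'e'
FIRST(B) = {a, b, d, e, f}
Count: 5

5


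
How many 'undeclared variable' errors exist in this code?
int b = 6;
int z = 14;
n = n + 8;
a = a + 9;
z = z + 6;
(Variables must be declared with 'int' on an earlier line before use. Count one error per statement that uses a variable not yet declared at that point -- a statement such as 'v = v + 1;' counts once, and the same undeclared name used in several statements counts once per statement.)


Scanning code line by line:
  Line 1: declare 'b' -> declared = ['b']
  Line 2: declare 'z' -> declared = ['b', 'z']
  Line 3: use 'n' -> ERROR (undeclared)
  Line 4: use 'a' -> ERROR (undeclared)
  Line 5: use 'z' -> OK (declared)
Total undeclared variable errors: 2

2


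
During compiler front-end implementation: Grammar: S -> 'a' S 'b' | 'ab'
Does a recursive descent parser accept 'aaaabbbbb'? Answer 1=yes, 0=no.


Grammar accepts strings of the form a^n b^n (n >= 1)
Word: 'aaaabbbbb'
Counting: 4 a's and 5 b's
Check: 4 == 5? No
Mismatch: a-count != b-count
Rejected

0


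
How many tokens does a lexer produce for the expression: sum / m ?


Scanning 'sum / m'
Token 1: 'sum' -> identifier
Token 2: '/' -> operator
Token 3: 'm' -> identifier
Total tokens: 3

3


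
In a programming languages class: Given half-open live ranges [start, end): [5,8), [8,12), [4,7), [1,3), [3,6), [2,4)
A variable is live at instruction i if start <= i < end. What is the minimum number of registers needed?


Live ranges:
  Var0: [5, 8)
  Var1: [8, 12)
  Var2: [4, 7)
  Var3: [1, 3)
  Var4: [3, 6)
  Var5: [2, 4)
Sweep-line events (position, delta, active):
  pos=1 start -> active=1
  pos=2 start -> active=2
  pos=3 end -> active=1
  pos=3 start -> active=2
  pos=4 end -> active=1
  pos=4 start -> active=2
  pos=5 start -> active=3
  pos=6 end -> active=2
  pos=7 end -> active=1
  pos=8 end -> active=0
  pos=8 start -> active=1
  pos=12 end -> active=0
Maximum simultaneous active: 3
Minimum registers needed: 3

3


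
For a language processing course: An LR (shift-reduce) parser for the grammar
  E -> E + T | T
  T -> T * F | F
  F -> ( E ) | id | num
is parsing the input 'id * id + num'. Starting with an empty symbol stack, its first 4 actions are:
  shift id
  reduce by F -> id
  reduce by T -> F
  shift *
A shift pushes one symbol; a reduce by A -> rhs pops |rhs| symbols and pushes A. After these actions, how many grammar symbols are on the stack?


Tracking the symbol stack through each action:
  Action 1: shift 'id' : push -> stack = [id] (size 1)
  Action 2: reduce by F -> id : pop 1, push F -> stack = [F] (size 1)
  Action 3: reduce by T -> F : pop 1, push T -> stack = [T] (size 1)
  Action 4: shift '*' : push -> stack = [T, *] (size 2)
Final stack size: 2

2


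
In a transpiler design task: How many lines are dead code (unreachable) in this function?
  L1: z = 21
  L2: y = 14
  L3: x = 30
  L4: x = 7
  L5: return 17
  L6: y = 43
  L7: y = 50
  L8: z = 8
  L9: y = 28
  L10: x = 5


Analyzing control flow:
  L1: reachable (before return)
  L2: reachable (before return)
  L3: reachable (before return)
  L4: reachable (before return)
  L5: reachable (return statement)
  L6: DEAD (after return at L5)
  L7: DEAD (after return at L5)
  L8: DEAD (after return at L5)
  L9: DEAD (after return at L5)
  L10: DEAD (after return at L5)
Return at L5, total lines = 10
Dead lines: L6 through L10
Count: 5

5


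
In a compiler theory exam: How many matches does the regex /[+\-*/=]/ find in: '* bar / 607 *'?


Pattern: /[+\-*/=]/ (operators)
Input: '* bar / 607 *'
Scanning for matches:
  Match 1: '*'
  Match 2: '/'
  Match 3: '*'
Total matches: 3

3


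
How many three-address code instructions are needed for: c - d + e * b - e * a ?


Expression: c - d + e * b - e * a
Generating three-address code (respecting * over +/- precedence):
  Instruction 1: t1 = e * b
  Instruction 2: t2 = e * a
  Instruction 3: t3 = c - d
  Instruction 4: t4 = t3 + t1
  Instruction 5: t5 = t4 - t2
Total instructions: 5

5


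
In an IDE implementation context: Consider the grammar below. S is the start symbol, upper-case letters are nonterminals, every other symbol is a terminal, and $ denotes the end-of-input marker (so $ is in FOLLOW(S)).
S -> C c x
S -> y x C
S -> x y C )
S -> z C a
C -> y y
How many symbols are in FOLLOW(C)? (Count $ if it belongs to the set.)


S is the start symbol and does not occur in any rule body, so FOLLOW(S) = {$}.
Examining every occurrence of C in a rule body:
  S -> C c x : C is followed by terminal 'c' -> add 'c'
  S -> y x C : C is at the right end -> add FOLLOW(S) = {$}
  S -> x y C ) : C is followed by terminal ')' -> add ')'
  S -> z C a : C is followed by terminal 'a' -> add 'a'
  C -> y y : C does not occur in the body -> contributes nothing
FOLLOW(C) = {), a, c, $}
Count: 4

4


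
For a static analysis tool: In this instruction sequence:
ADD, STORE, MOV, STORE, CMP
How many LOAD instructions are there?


Scanning instruction sequence for LOAD:
  Position 1: ADD
  Position 2: STORE
  Position 3: MOV
  Position 4: STORE
  Position 5: CMP
Matches at positions: []
Total LOAD count: 0

0


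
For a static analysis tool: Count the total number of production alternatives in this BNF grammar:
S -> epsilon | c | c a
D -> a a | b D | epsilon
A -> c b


Counting alternatives per rule:
  S: 3 alternative(s)
  D: 3 alternative(s)
  A: 1 alternative(s)
Sum: 3 + 3 + 1 = 7

7


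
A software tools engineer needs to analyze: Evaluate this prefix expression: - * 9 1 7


Parsing prefix expression: - * 9 1 7
Step 1: Innermost operation '* 9 1'
  9 * 1 = 9
Step 2: Outer operation '- [9] 7'
  9 - 7 = 2

2


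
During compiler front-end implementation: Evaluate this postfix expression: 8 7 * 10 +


Processing tokens left to right:
Push 8, Push 7
Pop 8 and 7, compute 8 * 7 = 56, push 56
Push 10
Pop 56 and 10, compute 56 + 10 = 66, push 66
Stack result: 66

66


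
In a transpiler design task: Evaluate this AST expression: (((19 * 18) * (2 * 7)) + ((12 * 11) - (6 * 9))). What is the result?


Expression: (((19 * 18) * (2 * 7)) + ((12 * 11) - (6 * 9)))
Evaluating step by step:
  19 * 18 = 342
  2 * 7 = 14
  342 * 14 = 4788
  12 * 11 = 132
  6 * 9 = 54
  132 - 54 = 78
  4788 + 78 = 4866
Result: 4866

4866


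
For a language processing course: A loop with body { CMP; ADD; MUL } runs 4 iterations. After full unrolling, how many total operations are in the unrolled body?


Loop body operations: CMP, ADD, MUL (3 ops per iteration)
Unrolling 4 iterations:
  Iteration 1: CMP, ADD, MUL (3 ops)
  Iteration 2: CMP, ADD, MUL (3 ops)
  Iteration 3: CMP, ADD, MUL (3 ops)
  Iteration 4: CMP, ADD, MUL (3 ops)
Total: 4 iterations * 3 ops/iter = 12 operations

12


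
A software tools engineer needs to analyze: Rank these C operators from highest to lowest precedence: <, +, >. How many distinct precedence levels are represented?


Looking up precedence for each operator:
  < -> precedence 4
  + -> precedence 5
  > -> precedence 4
Sorted highest to lowest: +, <, >
Distinct precedence values: [5, 4]
Number of distinct levels: 2

2


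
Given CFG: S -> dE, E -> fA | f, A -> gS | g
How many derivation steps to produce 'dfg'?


Grammar: S -> dE, E -> fA | f, A -> gS | g
Deriving 'dfg':
Step 1: S -> dE => dE
Step 2: E -> fA => dfA
Step 3: A -> g => dfg
Total derivation steps: 3

3


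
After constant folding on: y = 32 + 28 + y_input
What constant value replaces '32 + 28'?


Identifying constant sub-expression:
  Original: y = 32 + 28 + y_input
  32 and 28 are both compile-time constants
  Evaluating: 32 + 28 = 60
  After folding: y = 60 + y_input

60


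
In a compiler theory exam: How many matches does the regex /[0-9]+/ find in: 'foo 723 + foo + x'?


Pattern: /[0-9]+/ (int literals)
Input: 'foo 723 + foo + x'
Scanning for matches:
  Match 1: '723'
Total matches: 1

1


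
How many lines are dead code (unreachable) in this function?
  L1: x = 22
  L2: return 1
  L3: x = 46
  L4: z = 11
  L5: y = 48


Analyzing control flow:
  L1: reachable (before return)
  L2: reachable (return statement)
  L3: DEAD (after return at L2)
  L4: DEAD (after return at L2)
  L5: DEAD (after return at L2)
Return at L2, total lines = 5
Dead lines: L3 through L5
Count: 3

3


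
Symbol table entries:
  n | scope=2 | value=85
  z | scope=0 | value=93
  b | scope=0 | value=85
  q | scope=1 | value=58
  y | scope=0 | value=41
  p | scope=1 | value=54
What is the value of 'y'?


Searching symbol table for 'y':
  n | scope=2 | value=85
  z | scope=0 | value=93
  b | scope=0 | value=85
  q | scope=1 | value=58
  y | scope=0 | value=41 <- MATCH
  p | scope=1 | value=54
Found 'y' at scope 0 with value 41

41


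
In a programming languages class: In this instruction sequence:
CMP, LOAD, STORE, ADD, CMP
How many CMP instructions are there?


Scanning instruction sequence for CMP:
  Position 1: CMP <- MATCH
  Position 2: LOAD
  Position 3: STORE
  Position 4: ADD
  Position 5: CMP <- MATCH
Matches at positions: [1, 5]
Total CMP count: 2

2


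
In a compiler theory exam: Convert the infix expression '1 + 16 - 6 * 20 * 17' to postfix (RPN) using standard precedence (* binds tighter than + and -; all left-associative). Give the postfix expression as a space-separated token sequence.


Applying the shunting-yard algorithm:
  Operand 1 -> output
  Push '+' onto operator stack -> op-stack: [+]
  Operand 16 -> output
  See '-' (prec 1); top '+' (prec 1) >= it -> pop '+' to output
  Push '-' onto operator stack -> op-stack: [-]
  Operand 6 -> output
  Push '*' onto operator stack -> op-stack: [-, *]
  Operand 20 -> output
  See '*' (prec 2); top '*' (prec 2) >= it -> pop '*' to output
  Push '*' onto operator stack -> op-stack: [-, *]
  Operand 17 -> output
  End of input: pop '*' to output
  End of input: pop '-' to output
Postfix result: 1 16 + 6 20 * 17 * -

1 16 + 6 20 * 17 * -


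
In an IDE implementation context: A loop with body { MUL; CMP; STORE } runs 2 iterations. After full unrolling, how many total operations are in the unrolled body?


Loop body operations: MUL, CMP, STORE (3 ops per iteration)
Unrolling 2 iterations:
  Iteration 1: MUL, CMP, STORE (3 ops)
  Iteration 2: MUL, CMP, STORE (3 ops)
Total: 2 iterations * 3 ops/iter = 6 operations

6


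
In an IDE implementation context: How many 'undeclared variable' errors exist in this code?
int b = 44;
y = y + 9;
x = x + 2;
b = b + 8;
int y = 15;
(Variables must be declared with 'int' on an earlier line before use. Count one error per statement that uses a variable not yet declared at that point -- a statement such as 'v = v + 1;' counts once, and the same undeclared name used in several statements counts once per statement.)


Scanning code line by line:
  Line 1: declare 'b' -> declared = ['b']
  Line 2: use 'y' -> ERROR (undeclared)
  Line 3: use 'x' -> ERROR (undeclared)
  Line 4: use 'b' -> OK (declared)
  Line 5: declare 'y' -> declared = ['b', 'y']
Total undeclared variable errors: 2

2


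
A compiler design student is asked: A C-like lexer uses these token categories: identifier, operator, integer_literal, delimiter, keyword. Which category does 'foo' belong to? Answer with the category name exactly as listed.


Token: 'foo'
Checking categories:
  identifier: YES
  integer_literal: no
  operator: no
  keyword: no
  delimiter: no
Category: identifier

identifier


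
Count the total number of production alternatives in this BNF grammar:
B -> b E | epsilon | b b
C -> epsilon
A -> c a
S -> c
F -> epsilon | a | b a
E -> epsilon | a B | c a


Counting alternatives per rule:
  B: 3 alternative(s)
  C: 1 alternative(s)
  A: 1 alternative(s)
  S: 1 alternative(s)
  F: 3 alternative(s)
  E: 3 alternative(s)
Sum: 3 + 1 + 1 + 1 + 3 + 3 = 12

12


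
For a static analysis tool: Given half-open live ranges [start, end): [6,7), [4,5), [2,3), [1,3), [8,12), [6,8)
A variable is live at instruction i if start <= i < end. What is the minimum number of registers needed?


Live ranges:
  Var0: [6, 7)
  Var1: [4, 5)
  Var2: [2, 3)
  Var3: [1, 3)
  Var4: [8, 12)
  Var5: [6, 8)
Sweep-line events (position, delta, active):
  pos=1 start -> active=1
  pos=2 start -> active=2
  pos=3 end -> active=1
  pos=3 end -> active=0
  pos=4 start -> active=1
  pos=5 end -> active=0
  pos=6 start -> active=1
  pos=6 start -> active=2
  pos=7 end -> active=1
  pos=8 end -> active=0
  pos=8 start -> active=1
  pos=12 end -> active=0
Maximum simultaneous active: 2
Minimum registers needed: 2

2


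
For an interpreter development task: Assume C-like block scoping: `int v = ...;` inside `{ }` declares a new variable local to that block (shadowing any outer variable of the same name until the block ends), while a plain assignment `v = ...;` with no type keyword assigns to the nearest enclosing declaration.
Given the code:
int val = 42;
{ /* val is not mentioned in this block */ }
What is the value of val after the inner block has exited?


Analyzing scoping rules:
Outer scope: declares val = 42
Inner block: val is neither redeclared nor assigned -> unchanged
After the block -> 42
Result: 42

42


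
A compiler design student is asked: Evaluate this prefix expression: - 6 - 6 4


Parsing prefix expression: - 6 - 6 4
Step 1: Innermost operation '- 6 4'
  6 - 4 = 2
Step 2: Outer operation '- 6 [2]'
  6 - 2 = 4

4


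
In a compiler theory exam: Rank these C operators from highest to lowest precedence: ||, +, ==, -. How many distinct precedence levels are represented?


Looking up precedence for each operator:
  || -> precedence 1
  + -> precedence 5
  == -> precedence 3
  - -> precedence 5
Sorted highest to lowest: +, -, ==, ||
Distinct precedence values: [5, 3, 1]
Number of distinct levels: 3

3


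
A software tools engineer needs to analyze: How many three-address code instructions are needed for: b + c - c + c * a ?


Expression: b + c - c + c * a
Generating three-address code (respecting * over +/- precedence):
  Instruction 1: t1 = c * a
  Instruction 2: t2 = b + c
  Instruction 3: t3 = t2 - c
  Instruction 4: t4 = t3 + t1
Total instructions: 4

4


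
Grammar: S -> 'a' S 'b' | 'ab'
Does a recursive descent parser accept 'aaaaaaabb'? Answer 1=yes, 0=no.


Grammar accepts strings of the form a^n b^n (n >= 1)
Word: 'aaaaaaabb'
Counting: 7 a's and 2 b's
Check: 7 == 2? No
Mismatch: a-count != b-count
Rejected

0


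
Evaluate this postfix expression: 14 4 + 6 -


Processing tokens left to right:
Push 14, Push 4
Pop 14 and 4, compute 14 + 4 = 18, push 18
Push 6
Pop 18 and 6, compute 18 - 6 = 12, push 12
Stack result: 12

12


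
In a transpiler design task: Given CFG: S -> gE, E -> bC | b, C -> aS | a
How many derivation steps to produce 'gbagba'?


Grammar: S -> gE, E -> bC | b, C -> aS | a
Deriving 'gbagba':
Step 1: S -> gE => gE
Step 2: E -> bC => gbC
Step 3: C -> aS => gbaS
Step 4: S -> gE => gbagE
Step 5: E -> bC => gbagbC
Step 6: C -> a => gbagba
Total derivation steps: 6

6


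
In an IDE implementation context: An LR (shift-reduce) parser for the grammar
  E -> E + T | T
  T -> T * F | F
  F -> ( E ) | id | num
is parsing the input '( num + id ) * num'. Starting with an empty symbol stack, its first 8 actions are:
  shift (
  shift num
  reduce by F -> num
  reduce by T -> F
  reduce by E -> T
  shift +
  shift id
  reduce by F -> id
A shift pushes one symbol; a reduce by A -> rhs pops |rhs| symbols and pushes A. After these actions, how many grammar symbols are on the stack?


Tracking the symbol stack through each action:
  Action 1: shift '(' : push -> stack = [(] (size 1)
  Action 2: shift 'num' : push -> stack = [(, num] (size 2)
  Action 3: reduce by F -> num : pop 1, push F -> stack = [(, F] (size 2)
  Action 4: reduce by T -> F : pop 1, push T -> stack = [(, T] (size 2)
  Action 5: reduce by E -> T : pop 1, push E -> stack = [(, E] (size 2)
  Action 6: shift '+' : push -> stack = [(, E, +] (size 3)
  Action 7: shift 'id' : push -> stack = [(, E, +, id] (size 4)
  Action 8: reduce by F -> id : pop 1, push F -> stack = [(, E, +, F] (size 4)
Final stack size: 4

4


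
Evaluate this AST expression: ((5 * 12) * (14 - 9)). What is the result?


Expression: ((5 * 12) * (14 - 9))
Evaluating step by step:
  5 * 12 = 60
  14 - 9 = 5
  60 * 5 = 300
Result: 300

300


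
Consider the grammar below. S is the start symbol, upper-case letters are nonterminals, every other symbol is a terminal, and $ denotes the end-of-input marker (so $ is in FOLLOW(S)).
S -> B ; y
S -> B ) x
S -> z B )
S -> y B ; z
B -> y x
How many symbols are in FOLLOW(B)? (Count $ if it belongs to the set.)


S is the start symbol and does not occur in any rule body, so FOLLOW(S) = {$}.
Examining every occurrence of B in a rule body:
  S -> B ; y : B is followed by terminal ';' -> add ';'
  S -> B ) x : B is followed by terminal ')' -> add ')'
  S -> z B ) : B is followed by terminal ')' -> add ')' (already in the set)
  S -> y B ; z : B is followed by terminal ';' -> add ';' (already in the set)
  B -> y x : B does not occur in the body -> contributes nothing
FOLLOW(B) = {), ;}
Count: 2

2


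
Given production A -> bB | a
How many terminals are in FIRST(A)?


Production: A -> bB | a
Examining each alternative for leading terminals:
  A -> bB : first terminal = 'b'
  A -> a : first terminal = 'a'
FIRST(A) = {a, b}
Count: 2

2


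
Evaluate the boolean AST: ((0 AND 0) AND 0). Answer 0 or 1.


Step 1: Evaluate inner node
  0 AND 0 = 0
Step 2: Evaluate root node
  0 AND 0 = 0

0


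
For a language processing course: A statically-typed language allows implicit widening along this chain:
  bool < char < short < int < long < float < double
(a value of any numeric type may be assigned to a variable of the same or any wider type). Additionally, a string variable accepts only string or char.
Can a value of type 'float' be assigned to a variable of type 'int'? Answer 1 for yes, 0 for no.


Target variable type: int
Source value type: float
Numeric ranks: float=5, int=3
Widening allowed iff rank(source) <= rank(target): 5 <= 3? No
Result: 0

0


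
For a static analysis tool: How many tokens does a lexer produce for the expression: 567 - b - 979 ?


Scanning '567 - b - 979'
Token 1: '567' -> integer_literal
Token 2: '-' -> operator
Token 3: 'b' -> identifier
Token 4: '-' -> operator
Token 5: '979' -> integer_literal
Total tokens: 5

5


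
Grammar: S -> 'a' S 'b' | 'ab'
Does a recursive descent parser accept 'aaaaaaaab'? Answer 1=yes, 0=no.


Grammar accepts strings of the form a^n b^n (n >= 1)
Word: 'aaaaaaaab'
Counting: 8 a's and 1 b's
Check: 8 == 1? No
Mismatch: a-count != b-count
Rejected

0


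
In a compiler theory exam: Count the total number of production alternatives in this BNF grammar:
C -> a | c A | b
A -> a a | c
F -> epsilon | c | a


Counting alternatives per rule:
  C: 3 alternative(s)
  A: 2 alternative(s)
  F: 3 alternative(s)
Sum: 3 + 2 + 3 = 8

8


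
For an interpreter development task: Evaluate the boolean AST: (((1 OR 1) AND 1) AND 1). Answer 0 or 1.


Step 1: Evaluate inner node
  1 OR 1 = 1
Step 2: Evaluate next node
  1 AND 1 = 1
Step 3: Evaluate root node
  1 AND 1 = 1

1


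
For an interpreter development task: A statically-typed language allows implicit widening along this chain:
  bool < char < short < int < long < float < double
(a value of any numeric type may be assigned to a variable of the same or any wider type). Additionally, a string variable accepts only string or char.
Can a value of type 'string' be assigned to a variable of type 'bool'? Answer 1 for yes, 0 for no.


Target variable type: bool
Source value type: string
Rule: string cannot widen to any numeric type
Result: 0

0


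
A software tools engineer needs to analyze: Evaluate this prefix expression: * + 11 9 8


Parsing prefix expression: * + 11 9 8
Step 1: Innermost operation '+ 11 9'
  11 + 9 = 20
Step 2: Outer operation '* [20] 8'
  20 * 8 = 160

160


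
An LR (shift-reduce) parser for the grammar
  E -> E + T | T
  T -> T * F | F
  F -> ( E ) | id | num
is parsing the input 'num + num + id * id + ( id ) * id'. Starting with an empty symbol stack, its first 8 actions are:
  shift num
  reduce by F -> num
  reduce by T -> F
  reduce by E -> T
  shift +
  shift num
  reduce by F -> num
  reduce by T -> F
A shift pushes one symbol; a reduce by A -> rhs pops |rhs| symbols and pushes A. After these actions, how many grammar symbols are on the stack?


Tracking the symbol stack through each action:
  Action 1: shift 'num' : push -> stack = [num] (size 1)
  Action 2: reduce by F -> num : pop 1, push F -> stack = [F] (size 1)
  Action 3: reduce by T -> F : pop 1, push T -> stack = [T] (size 1)
  Action 4: reduce by E -> T : pop 1, push E -> stack = [E] (size 1)
  Action 5: shift '+' : push -> stack = [E, +] (size 2)
  Action 6: shift 'num' : push -> stack = [E, +, num] (size 3)
  Action 7: reduce by F -> num : pop 1, push F -> stack = [E, +, F] (size 3)
  Action 8: reduce by T -> F : pop 1, push T -> stack = [E, +, T] (size 3)
Final stack size: 3

3
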